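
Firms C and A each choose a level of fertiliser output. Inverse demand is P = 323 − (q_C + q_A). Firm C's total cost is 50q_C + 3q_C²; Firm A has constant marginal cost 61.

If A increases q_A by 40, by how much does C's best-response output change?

-5

Firm C's profit: π = q_C(323 − (q_C + q_A)) − 50q_C − 3q_C².
∂π/∂q_C = 273 − 8q_C − q_A = 0, so q_C = 34.125 − 0.125q_A.
The reaction-function slope is −0.125, so a 40-unit rise in q_A moves q_C by −0.125 × 40 = −5. C's best response falls — the actions are strategic substitutes.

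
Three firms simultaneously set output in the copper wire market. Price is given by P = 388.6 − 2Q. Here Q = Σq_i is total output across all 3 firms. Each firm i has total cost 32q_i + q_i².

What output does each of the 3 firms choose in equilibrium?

A representative firm's profit is π_i = q_i(388.6 − 2Q) − 32q_i − q_i², with Q = q_i + Σ_{j≠i} q_j.
First-order condition: 356.6 − 6q_i − 2Σ_{j≠i} q_j = 0.
With identical firms, set every q_j = q: then 356.6 − 6q − 4q = 0, i.e. q = 356.6/10 = 35.66.

35.66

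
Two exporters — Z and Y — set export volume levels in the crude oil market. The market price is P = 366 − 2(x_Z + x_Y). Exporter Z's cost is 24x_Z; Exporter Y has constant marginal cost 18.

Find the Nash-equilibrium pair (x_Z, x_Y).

56, 59

Exporter Z's profit: π = x_Z(366 − 2(x_Z + x_Y)) − 24x_Z.
∂π/∂x_Z = 342 − 4x_Z − 2x_Y = 0, so x_Z = 85.5 − 0.5x_Y.
By the same steps for Y: x_Y = 87 − 0.5x_Z.
Plugging x_Y into Z's best response: x_Z = 85.5 − 0.5(87 − 0.5x_Z) ⇒ 0.75x_Z = 42, so x_Z = 56.
Then x_Y = 87 − 0.5·56 = 59.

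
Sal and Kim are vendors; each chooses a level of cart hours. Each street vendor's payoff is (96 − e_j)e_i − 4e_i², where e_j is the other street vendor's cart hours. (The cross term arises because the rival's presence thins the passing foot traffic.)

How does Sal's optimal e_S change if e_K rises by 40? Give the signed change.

Sal's payoff is (96 − e_K)e_S − 4e_S².
∂π/∂e_S = 96 − e_K − 8e_S = 0, so e_S = 12 − 0.125e_K.
The reaction-function slope is −0.125, so a 40-unit rise in e_K moves e_S by −0.125 × 40 = −5. Sal's best response falls — the actions are strategic substitutes.

-5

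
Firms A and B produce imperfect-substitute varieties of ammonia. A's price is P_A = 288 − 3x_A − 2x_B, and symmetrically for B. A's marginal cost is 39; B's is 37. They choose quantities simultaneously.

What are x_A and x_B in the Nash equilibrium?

Firm A's profit: π = x_A(288 − 3x_A − 2x_B) − 39x_A.
∂π/∂x_A = 249 − 6x_A − 2x_B = 0 ⇒ x_A = 41.5 − (1/3)x_B.
Similarly x_B = 251/6 − (1/3)x_A.
Plugging x_B into A's best response: x_A = 41.5 − (1/3)(251/6 − (1/3)x_A) ⇒ (8/9)x_A = 248/9, so x_A = 31.
Then x_B = 251/6 − (1/3)·31 = 31.5.

31, 31.5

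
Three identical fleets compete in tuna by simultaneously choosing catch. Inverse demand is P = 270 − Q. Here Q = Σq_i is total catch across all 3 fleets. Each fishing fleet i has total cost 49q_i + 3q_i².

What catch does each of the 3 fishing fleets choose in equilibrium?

22.1

A representative fishing fleet's profit is π_i = q_i(270 − Q) − 49q_i − 3q_i², with Q = q_i + Σ_{j≠i} q_j.
First-order condition: 221 − 8q_i − Σ_{j≠i} q_j = 0.
With identical fishing fleets, set every q_j = q: then 221 − 8q − 2q = 0, i.e. q = 221/10 = 22.1.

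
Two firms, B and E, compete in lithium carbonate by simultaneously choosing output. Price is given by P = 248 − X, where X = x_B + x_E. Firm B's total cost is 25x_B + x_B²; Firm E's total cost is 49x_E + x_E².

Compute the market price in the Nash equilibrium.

163.6

Firm B's profit: π = x_B(248 − (x_B + x_E)) − 25x_B − x_B².
∂π/∂x_B = 223 − 4x_B − x_E = 0, so x_B = 55.75 − 0.25x_E.
By the same steps for E: x_E = 49.75 − 0.25x_B.
Solving the two reaction functions simultaneously: (1 − (−0.25)(−0.25))x_B = 55.75 − 0.25·49.75, so 0.9375x_B = 43.3125 and x_B = 46.2.
Then x_E = 49.75 − 0.25·46.2 = 38.2.
Equilibrium price: P = 248 − 84.4 = 163.6.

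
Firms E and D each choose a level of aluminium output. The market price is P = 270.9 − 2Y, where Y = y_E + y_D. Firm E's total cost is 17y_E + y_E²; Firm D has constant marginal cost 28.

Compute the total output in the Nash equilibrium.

73.97

Firm E's profit: π = y_E(270.9 − 2(y_E + y_D)) − 17y_E − y_E².
∂π/∂y_E = 253.9 − 6y_E − 2y_D = 0, so y_E = 2539/60 − (1/3)y_D.
For D: ∂π/∂y_D = 242.9 − 4y_D − 2y_E = 0 ⇒ y_D = 60.725 − 0.5y_E.
Substituting the second reaction function into the first: y_E = 2539/60 − (1/3)(60.725 − 0.5y_E), which gives (5/6)y_E = 22.075 ⇒ y_E = 26.49.
Then y_D = 60.725 − 0.5·26.49 = 47.48.
Total output: 26.49 + 47.48 = 73.97.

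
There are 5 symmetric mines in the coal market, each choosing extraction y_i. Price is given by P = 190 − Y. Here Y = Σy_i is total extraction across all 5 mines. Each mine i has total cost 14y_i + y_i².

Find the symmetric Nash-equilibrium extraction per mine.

22

A representative mine's profit is π_i = y_i(190 − Y) − 14y_i − y_i², with Y = y_i + Σ_{j≠i} y_j.
First-order condition: 176 − 4y_i − Σ_{j≠i} y_j = 0.
In a symmetric equilibrium every mine chooses the same y, so Σ_{j≠i} y_j = 4y. The condition becomes 176 − 8y = 0, giving y = 176/8 = 22.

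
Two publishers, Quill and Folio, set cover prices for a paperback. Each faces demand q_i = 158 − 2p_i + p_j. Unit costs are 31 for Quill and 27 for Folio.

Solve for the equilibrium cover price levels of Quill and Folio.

Quill's profit: π = (p_{Quill} − 31)(158 − 2p_{Quill} + p_{Folio}).
∂π/∂p_{Quill} = 220 − 4p_{Quill} + p_{Folio} = 0 ⇒ p_{Quill} = 55 + 0.25p_{Folio}.
Similarly p_{Folio} = 53 + 0.25p_{Quill}.
Plugging p_{Folio} into Quill's best response: p_{Quill} = 55 + 0.25(53 + 0.25p_{Quill}) ⇒ 0.9375p_{Quill} = 68.25, so p_{Quill} = 72.8.
Then p_{Folio} = 53 + 0.25·72.8 = 71.2.

72.8, 71.2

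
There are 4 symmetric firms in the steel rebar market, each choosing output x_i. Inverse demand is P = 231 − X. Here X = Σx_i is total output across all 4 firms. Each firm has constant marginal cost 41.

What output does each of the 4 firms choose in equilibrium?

A representative firm's profit is π_i = x_i(231 − X) − 41x_i, with X = x_i + Σ_{j≠i} x_j.
First-order condition: 190 − 2x_i − Σ_{j≠i} x_j = 0.
Imposing symmetry (x_j = x for all j) turns Σ_{j≠i} x_j into 3x, so 190 = 5x and x = 38.

38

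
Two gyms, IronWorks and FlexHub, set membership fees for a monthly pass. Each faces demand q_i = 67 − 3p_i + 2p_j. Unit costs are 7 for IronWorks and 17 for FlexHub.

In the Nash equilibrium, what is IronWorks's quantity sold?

IronWorks's profit: π = (p_{IronWorks} − 7)(67 − 3p_{IronWorks} + 2p_{FlexHub}).
∂π/∂p_{IronWorks} = 88 − 6p_{IronWorks} + 2p_{FlexHub} = 0 ⇒ p_{IronWorks} = 44/3 + (1/3)p_{FlexHub}.
Similarly p_{FlexHub} = 59/3 + (1/3)p_{IronWorks}.
Solving the two reaction functions simultaneously: (1 − (1/3)(1/3))p_{IronWorks} = 44/3 + (1/3)·(59/3), so (8/9)p_{IronWorks} = 191/9 and p_{IronWorks} = 23.875.
Then p_{FlexHub} = 59/3 + (1/3)·23.875 = 27.625.
q_{IronWorks} = 67 − 3·23.875 + 2·27.625 = 50.625.

50.625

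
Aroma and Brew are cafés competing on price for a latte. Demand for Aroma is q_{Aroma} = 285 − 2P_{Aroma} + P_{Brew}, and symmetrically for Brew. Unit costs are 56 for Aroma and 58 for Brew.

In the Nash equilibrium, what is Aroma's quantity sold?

153.2

Aroma's profit: π = (P_{Aroma} − 56)(285 − 2P_{Aroma} + P_{Brew}).
∂π/∂P_{Aroma} = 397 − 4P_{Aroma} + P_{Brew} = 0 ⇒ P_{Aroma} = 99.25 + 0.25P_{Brew}.
Similarly P_{Brew} = 100.25 + 0.25P_{Aroma}.
Plugging P_{Brew} into Aroma's best response: P_{Aroma} = 99.25 + 0.25(100.25 + 0.25P_{Aroma}) ⇒ 0.9375P_{Aroma} = 124.3125, so P_{Aroma} = 132.6.
Then P_{Brew} = 100.25 + 0.25·132.6 = 133.4.
q_{Aroma} = 285 − 2·132.6 + 133.4 = 153.2.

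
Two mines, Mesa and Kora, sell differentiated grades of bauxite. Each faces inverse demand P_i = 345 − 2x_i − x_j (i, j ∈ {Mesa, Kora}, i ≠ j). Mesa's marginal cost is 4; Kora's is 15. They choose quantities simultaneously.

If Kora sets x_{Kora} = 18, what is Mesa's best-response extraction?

80.75

Mine Mesa's profit: π = x_{Mesa}(345 − 2x_{Mesa} − x_{Kora}) − 4x_{Mesa}.
∂π/∂x_{Mesa} = 341 − 4x_{Mesa} − x_{Kora} = 0 ⇒ x_{Mesa} = 85.25 − 0.25x_{Kora}.
At x_{Kora} = 18: x_{Mesa} = 85.25 − 0.25·18 = 80.75.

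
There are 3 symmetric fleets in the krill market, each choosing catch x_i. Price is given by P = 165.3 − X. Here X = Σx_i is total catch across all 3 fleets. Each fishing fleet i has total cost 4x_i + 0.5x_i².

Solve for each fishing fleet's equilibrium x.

32.26

A representative fishing fleet's profit is π_i = x_i(165.3 − X) − 4x_i − 0.5x_i², with X = x_i + Σ_{j≠i} x_j.
First-order condition: 161.3 − 3x_i − Σ_{j≠i} x_j = 0.
In a symmetric equilibrium every fishing fleet chooses the same x, so Σ_{j≠i} x_j = 2x. The condition becomes 161.3 − 5x = 0, giving x = 161.3/5 = 32.26.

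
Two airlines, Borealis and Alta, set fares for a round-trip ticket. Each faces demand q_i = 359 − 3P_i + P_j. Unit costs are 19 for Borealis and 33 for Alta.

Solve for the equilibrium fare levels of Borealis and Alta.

84.4, 90.4

Borealis's profit: π = (P_{Borealis} − 19)(359 − 3P_{Borealis} + P_{Alta}).
∂π/∂P_{Borealis} = 416 − 6P_{Borealis} + P_{Alta} = 0 ⇒ P_{Borealis} = 208/3 + (1/6)P_{Alta}.
Similarly P_{Alta} = 229/3 + (1/6)P_{Borealis}.
Solving the two reaction functions simultaneously: (1 − (1/6)(1/6))P_{Borealis} = 208/3 + (1/6)·(229/3), so (35/36)P_{Borealis} = 1477/18 and P_{Borealis} = 84.4.
Then P_{Alta} = 229/3 + (1/6)·84.4 = 90.4.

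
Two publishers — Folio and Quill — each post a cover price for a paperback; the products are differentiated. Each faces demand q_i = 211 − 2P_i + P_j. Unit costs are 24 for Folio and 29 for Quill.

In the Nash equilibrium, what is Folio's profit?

7938

Folio's profit: π = (P_{Folio} − 24)(211 − 2P_{Folio} + P_{Quill}).
∂π/∂P_{Folio} = 259 − 4P_{Folio} + P_{Quill} = 0 ⇒ P_{Folio} = 64.75 + 0.25P_{Quill}.
Similarly P_{Quill} = 67.25 + 0.25P_{Folio}.
Plugging P_{Quill} into Folio's best response: P_{Folio} = 64.75 + 0.25(67.25 + 0.25P_{Folio}) ⇒ 0.9375P_{Folio} = 81.5625, so P_{Folio} = 87.
Then P_{Quill} = 67.25 + 0.25·87 = 89.
q_{Folio} = 211 − 2·87 + 89 = 126.
Profit = (87 − 24)·126 = 7938.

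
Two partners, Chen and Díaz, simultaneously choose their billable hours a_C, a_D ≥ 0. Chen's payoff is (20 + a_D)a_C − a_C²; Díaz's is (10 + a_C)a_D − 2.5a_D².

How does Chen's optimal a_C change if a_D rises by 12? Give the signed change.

6

Expanding Chen's payoff: 20a_C + a_Da_C − a_C².
∂π/∂a_C = 20 + a_D − 2a_C = 0, so a_C = 10 + 0.5a_D.
The reaction-function slope is 0.5, so a 12-unit rise in a_D moves a_C by 0.5 × 12 = 6. Chen's best response rises — the actions are strategic complements.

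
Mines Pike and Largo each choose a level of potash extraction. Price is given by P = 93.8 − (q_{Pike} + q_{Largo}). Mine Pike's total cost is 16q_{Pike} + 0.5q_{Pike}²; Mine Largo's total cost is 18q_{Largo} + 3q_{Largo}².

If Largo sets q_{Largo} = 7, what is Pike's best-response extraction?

23.6

Mine Pike's profit: π = q_{Pike}(93.8 − (q_{Pike} + q_{Largo})) − 16q_{Pike} − 0.5q_{Pike}².
∂π/∂q_{Pike} = 77.8 − 3q_{Pike} − q_{Largo} = 0, so q_{Pike} = 389/15 − (1/3)q_{Largo}.
At q_{Largo} = 7: q_{Pike} = 389/15 − (1/3)·7 = 23.6.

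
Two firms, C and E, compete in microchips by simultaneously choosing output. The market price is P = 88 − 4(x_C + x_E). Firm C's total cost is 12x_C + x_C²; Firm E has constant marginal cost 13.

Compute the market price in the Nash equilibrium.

Firm C's profit: π = x_C(88 − 4(x_C + x_E)) − 12x_C − x_C².
∂π/∂x_C = 76 − 10x_C − 4x_E = 0, so x_C = 7.6 − 0.4x_E.
For E: ∂π/∂x_E = 75 − 8x_E − 4x_C = 0 ⇒ x_E = 9.375 − 0.5x_C.
Plugging x_E into C's best response: x_C = 7.6 − 0.4(9.375 − 0.5x_C) ⇒ 0.8x_C = 3.85, so x_C = 4.8125.
Then x_E = 9.375 − 0.5·4.8125 = 223/32.
Equilibrium price: P = 88 − 4·(377/32) = 40.875.

40.875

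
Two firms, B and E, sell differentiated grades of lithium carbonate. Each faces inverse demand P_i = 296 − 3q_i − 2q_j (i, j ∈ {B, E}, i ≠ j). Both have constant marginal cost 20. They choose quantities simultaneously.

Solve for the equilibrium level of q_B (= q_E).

34.5

Firm B's profit: π = q_B(296 − 3q_B − 2q_E) − 20q_B.
∂π/∂q_B = 276 − 6q_B − 2q_E = 0 ⇒ q_B = 46 − (1/3)q_E.
By symmetry q_E = q_B; substituting into the reaction function, (4/3)q_B = 46 and q_B = 34.5.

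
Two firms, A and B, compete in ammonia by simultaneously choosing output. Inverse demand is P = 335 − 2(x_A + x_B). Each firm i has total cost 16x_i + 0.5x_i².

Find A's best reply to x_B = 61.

Firm A's profit: π = x_A(335 − 2(x_A + x_B)) − 16x_A − 0.5x_A².
∂π/∂x_A = 319 − 5x_A − 2x_B = 0, so x_A = 63.8 − 0.4x_B.
At x_B = 61: x_A = 63.8 − 0.4·61 = 39.4.

39.4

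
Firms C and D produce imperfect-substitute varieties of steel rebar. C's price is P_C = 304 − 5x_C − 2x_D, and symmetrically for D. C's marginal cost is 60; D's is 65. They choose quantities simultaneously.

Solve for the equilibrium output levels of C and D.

Firm C's profit: π = x_C(304 − 5x_C − 2x_D) − 60x_C.
∂π/∂x_C = 244 − 10x_C − 2x_D = 0 ⇒ x_C = 24.4 − 0.2x_D.
Similarly x_D = 23.9 − 0.2x_C.
Solving the two reaction functions simultaneously: (1 − (−0.2)(−0.2))x_C = 24.4 − 0.2·23.9, so 0.96x_C = 19.62 and x_C = 20.4375.
Then x_D = 23.9 − 0.2·20.4375 = 19.8125.

20.4375, 19.8125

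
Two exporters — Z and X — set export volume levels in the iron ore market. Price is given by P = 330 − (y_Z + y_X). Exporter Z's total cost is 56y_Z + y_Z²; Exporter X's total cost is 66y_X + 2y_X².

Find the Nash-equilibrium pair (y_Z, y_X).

60, 34

Exporter Z's profit: π = y_Z(330 − (y_Z + y_X)) − 56y_Z − y_Z².
∂π/∂y_Z = 274 − 4y_Z − y_X = 0, so y_Z = 68.5 − 0.25y_X.
For X: ∂π/∂y_X = 264 − 6y_X − y_Z = 0 ⇒ y_X = 44 − (1/6)y_Z.
Plugging y_X into Z's best response: y_Z = 68.5 − 0.25(44 − (1/6)y_Z) ⇒ (23/24)y_Z = 57.5, so y_Z = 60.
Then y_X = 44 − (1/6)·60 = 34.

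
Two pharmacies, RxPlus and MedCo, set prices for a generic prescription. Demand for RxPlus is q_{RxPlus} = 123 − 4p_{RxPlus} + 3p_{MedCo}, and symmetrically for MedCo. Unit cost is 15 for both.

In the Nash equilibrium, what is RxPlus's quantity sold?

RxPlus's profit: π = (p_{RxPlus} − 15)(123 − 4p_{RxPlus} + 3p_{MedCo}).
∂π/∂p_{RxPlus} = 183 − 8p_{RxPlus} + 3p_{MedCo} = 0 ⇒ p_{RxPlus} = 22.875 + 0.375p_{MedCo}.
By symmetry p_{MedCo} = p_{RxPlus}; substituting into the reaction function, 0.625p_{RxPlus} = 22.875 and p_{RxPlus} = 36.6.
q_{RxPlus} = 123 − 4·36.6 + 3·36.6 = 86.4.

86.4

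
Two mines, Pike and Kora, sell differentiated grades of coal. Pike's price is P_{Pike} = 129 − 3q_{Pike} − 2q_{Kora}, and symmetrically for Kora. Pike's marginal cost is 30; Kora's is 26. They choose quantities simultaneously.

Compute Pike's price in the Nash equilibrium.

66.375

Mine Pike's profit: π = q_{Pike}(129 − 3q_{Pike} − 2q_{Kora}) − 30q_{Pike}.
∂π/∂q_{Pike} = 99 − 6q_{Pike} − 2q_{Kora} = 0 ⇒ q_{Pike} = 16.5 − (1/3)q_{Kora}.
Similarly q_{Kora} = 103/6 − (1/3)q_{Pike}.
Solving the two reaction functions simultaneously: (1 − (−1/3)(−1/3))q_{Pike} = 16.5 − (1/3)·(103/6), so (8/9)q_{Pike} = 97/9 and q_{Pike} = 12.125.
Then q_{Kora} = 103/6 − (1/3)·12.125 = 13.125.
P_{Pike} = 129 − 3·12.125 − 2·13.125 = 66.375.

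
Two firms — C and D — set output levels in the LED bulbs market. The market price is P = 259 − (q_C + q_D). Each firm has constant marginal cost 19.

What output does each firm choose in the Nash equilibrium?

80

Firm C's profit: π = q_C(259 − (q_C + q_D)) − 19q_C.
∂π/∂q_C = 240 − 2q_C − q_D = 0, so q_C = 120 − 0.5q_D.
The game is symmetric, so in equilibrium q_D = q_C: the reaction function gives 1.5q_C = 120, hence q_C = 80.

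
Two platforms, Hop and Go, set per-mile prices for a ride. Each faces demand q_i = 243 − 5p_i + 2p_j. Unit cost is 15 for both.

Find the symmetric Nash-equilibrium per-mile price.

Hop's profit: π = (p_{Hop} − 15)(243 − 5p_{Hop} + 2p_{Go}).
∂π/∂p_{Hop} = 318 − 10p_{Hop} + 2p_{Go} = 0 ⇒ p_{Hop} = 31.8 + 0.2p_{Go}.
Setting p_{Hop} = p_{Go} in the reaction function: p_{Hop} = 31.8 + 0.2p_{Hop}, so p_{Hop} = 31.8 / 0.8 = 39.75.

39.75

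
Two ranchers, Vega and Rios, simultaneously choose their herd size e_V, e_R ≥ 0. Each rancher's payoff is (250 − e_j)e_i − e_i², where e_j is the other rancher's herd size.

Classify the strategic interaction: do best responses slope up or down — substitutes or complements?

Vega's payoff is (250 − e_R)e_V − e_V².
∂π/∂e_V = 250 − e_R − 2e_V = 0, so e_V = 125 − 0.5e_R.
The best-response slope de_V/de_R = −0.5 < 0: the reaction function is downward-sloping, so the choices are strategic substitutes.

strategic substitutes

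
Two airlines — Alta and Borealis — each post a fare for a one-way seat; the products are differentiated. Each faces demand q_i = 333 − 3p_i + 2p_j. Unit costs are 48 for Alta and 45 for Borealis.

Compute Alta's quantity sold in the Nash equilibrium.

Alta's profit: π = (p_{Alta} − 48)(333 − 3p_{Alta} + 2p_{Borealis}).
∂π/∂p_{Alta} = 477 − 6p_{Alta} + 2p_{Borealis} = 0 ⇒ p_{Alta} = 79.5 + (1/3)p_{Borealis}.
Similarly p_{Borealis} = 78 + (1/3)p_{Alta}.
Solving the two reaction functions simultaneously: (1 − (1/3)(1/3))p_{Alta} = 79.5 + (1/3)·78, so (8/9)p_{Alta} = 105.5 and p_{Alta} = 118.6875.
Then p_{Borealis} = 78 + (1/3)·118.6875 = 117.5625.
q_{Alta} = 333 − 3·118.6875 + 2·117.5625 = 212.0625.

212.0625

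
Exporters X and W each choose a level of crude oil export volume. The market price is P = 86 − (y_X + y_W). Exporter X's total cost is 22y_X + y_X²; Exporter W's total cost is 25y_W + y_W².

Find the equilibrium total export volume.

25

Exporter X's profit: π = y_X(86 − (y_X + y_W)) − 22y_X − y_X².
∂π/∂y_X = 64 − 4y_X − y_W = 0, so y_X = 16 − 0.25y_W.
By the same steps for W: y_W = 15.25 − 0.25y_X.
Solving the two reaction functions simultaneously: (1 − (−0.25)(−0.25))y_X = 16 − 0.25·15.25, so 0.9375y_X = 12.1875 and y_X = 13.
Then y_W = 15.25 − 0.25·13 = 12.
Total export volume: 13 + 12 = 25.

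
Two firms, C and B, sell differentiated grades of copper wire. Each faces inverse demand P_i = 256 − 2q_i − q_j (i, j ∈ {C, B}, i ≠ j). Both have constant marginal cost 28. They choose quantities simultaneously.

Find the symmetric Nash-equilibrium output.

45.6

Firm C's profit: π = q_C(256 − 2q_C − q_B) − 28q_C.
∂π/∂q_C = 228 − 4q_C − q_B = 0 ⇒ q_C = 57 − 0.25q_B.
Setting q_C = q_B in the reaction function: q_C = 57 − 0.25q_C, so q_C = 57 / 1.25 = 45.6.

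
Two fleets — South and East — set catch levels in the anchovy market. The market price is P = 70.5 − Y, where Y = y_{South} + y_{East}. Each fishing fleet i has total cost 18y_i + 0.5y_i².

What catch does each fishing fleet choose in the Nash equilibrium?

Fishing fleet South's profit: π = y_{South}(70.5 − (y_{South} + y_{East})) − 18y_{South} − 0.5y_{South}².
∂π/∂y_{South} = 52.5 − 3y_{South} − y_{East} = 0, so y_{South} = 17.5 − (1/3)y_{East}.
By symmetry y_{East} = y_{South}; substituting into the reaction function, (4/3)y_{South} = 17.5 and y_{South} = 13.125.

13.125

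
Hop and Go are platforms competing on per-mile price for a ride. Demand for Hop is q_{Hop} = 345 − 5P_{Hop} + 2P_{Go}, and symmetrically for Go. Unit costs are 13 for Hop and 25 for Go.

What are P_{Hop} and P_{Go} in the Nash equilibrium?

Hop's profit: π = (P_{Hop} − 13)(345 − 5P_{Hop} + 2P_{Go}).
∂π/∂P_{Hop} = 410 − 10P_{Hop} + 2P_{Go} = 0 ⇒ P_{Hop} = 41 + 0.2P_{Go}.
Similarly P_{Go} = 47 + 0.2P_{Hop}.
Plugging P_{Go} into Hop's best response: P_{Hop} = 41 + 0.2(47 + 0.2P_{Hop}) ⇒ 0.96P_{Hop} = 50.4, so P_{Hop} = 52.5.
Then P_{Go} = 47 + 0.2·52.5 = 57.5.

52.5, 57.5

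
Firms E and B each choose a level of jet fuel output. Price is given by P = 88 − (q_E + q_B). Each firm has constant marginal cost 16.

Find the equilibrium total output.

Firm E's profit: π = q_E(88 − (q_E + q_B)) − 16q_E.
∂π/∂q_E = 72 − 2q_E − q_B = 0, so q_E = 36 − 0.5q_B.
By symmetry q_B = q_E; substituting into the reaction function, 1.5q_E = 36 and q_E = 24.
Total output: 24 + 24 = 48.

48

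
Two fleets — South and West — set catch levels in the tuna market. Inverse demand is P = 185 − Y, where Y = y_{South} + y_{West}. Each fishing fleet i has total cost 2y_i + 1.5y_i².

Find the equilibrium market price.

Fishing fleet South's profit: π = y_{South}(185 − (y_{South} + y_{West})) − 2y_{South} − 1.5y_{South}².
∂π/∂y_{South} = 183 − 5y_{South} − y_{West} = 0, so y_{South} = 36.6 − 0.2y_{West}.
By symmetry y_{West} = y_{South}; substituting into the reaction function, 1.2y_{South} = 36.6 and y_{South} = 30.5.
Equilibrium price: P = 185 − 61 = 124.

124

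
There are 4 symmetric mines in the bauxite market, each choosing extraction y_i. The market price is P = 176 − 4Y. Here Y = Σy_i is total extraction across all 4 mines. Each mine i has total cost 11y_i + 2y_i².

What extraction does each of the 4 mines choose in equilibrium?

6.875

A representative mine's profit is π_i = y_i(176 − 4Y) − 11y_i − 2y_i², with Y = y_i + Σ_{j≠i} y_j.
First-order condition: 165 − 12y_i − 4Σ_{j≠i} y_j = 0.
Imposing symmetry (y_j = y for all j) turns Σ_{j≠i} y_j into 3y, so 165 = 24y and y = 6.875.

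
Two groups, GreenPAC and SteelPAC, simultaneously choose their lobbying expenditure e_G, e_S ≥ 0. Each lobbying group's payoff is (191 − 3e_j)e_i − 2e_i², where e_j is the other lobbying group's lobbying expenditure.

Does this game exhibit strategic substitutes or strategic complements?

GreenPAC's payoff is (191 − 3e_S)e_G − 2e_G².
∂π/∂e_G = 191 − 3e_S − 4e_G = 0, so e_G = 47.75 − 0.75e_S.
The best-response slope de_G/de_S = −0.75 < 0: the reaction function is downward-sloping, so the choices are strategic substitutes.

strategic substitutes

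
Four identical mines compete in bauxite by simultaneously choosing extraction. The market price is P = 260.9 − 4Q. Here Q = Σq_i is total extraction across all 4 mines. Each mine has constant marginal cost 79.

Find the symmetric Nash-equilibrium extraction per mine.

A representative mine's profit is π_i = q_i(260.9 − 4Q) − 79q_i, with Q = q_i + Σ_{j≠i} q_j.
First-order condition: 181.9 − 8q_i − 4Σ_{j≠i} q_j = 0.
Imposing symmetry (q_j = q for all j) turns Σ_{j≠i} q_j into 3q, so 181.9 = 20q and q = 9.095.

9.095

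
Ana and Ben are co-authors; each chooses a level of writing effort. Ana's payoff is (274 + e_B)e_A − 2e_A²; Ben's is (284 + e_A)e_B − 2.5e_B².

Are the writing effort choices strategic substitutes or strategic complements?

strategic complements

Expanding Ana's payoff: 274e_A + e_Be_A − 2e_A².
∂π/∂e_A = 274 + e_B − 4e_A = 0, so e_A = 68.5 + 0.25e_B.
The best-response slope de_A/de_B = 0.25 > 0: the reaction function is upward-sloping, so the choices are strategic complements.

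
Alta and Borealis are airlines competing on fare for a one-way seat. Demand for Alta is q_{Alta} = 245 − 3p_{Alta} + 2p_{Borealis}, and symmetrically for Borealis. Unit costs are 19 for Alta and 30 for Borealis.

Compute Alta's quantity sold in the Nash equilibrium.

Alta's profit: π = (p_{Alta} − 19)(245 − 3p_{Alta} + 2p_{Borealis}).
∂π/∂p_{Alta} = 302 − 6p_{Alta} + 2p_{Borealis} = 0 ⇒ p_{Alta} = 151/3 + (1/3)p_{Borealis}.
Similarly p_{Borealis} = 335/6 + (1/3)p_{Alta}.
Plugging p_{Borealis} into Alta's best response: p_{Alta} = 151/3 + (1/3)(335/6 + (1/3)p_{Alta}) ⇒ (8/9)p_{Alta} = 1241/18, so p_{Alta} = 77.5625.
Then p_{Borealis} = 335/6 + (1/3)·77.5625 = 81.6875.
q_{Alta} = 245 − 3·77.5625 + 2·81.6875 = 175.6875.

175.6875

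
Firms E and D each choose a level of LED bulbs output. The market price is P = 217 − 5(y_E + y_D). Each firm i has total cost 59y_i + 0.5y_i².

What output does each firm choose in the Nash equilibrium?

9.875

Firm E's profit: π = y_E(217 − 5(y_E + y_D)) − 59y_E − 0.5y_E².
∂π/∂y_E = 158 − 11y_E − 5y_D = 0, so y_E = 158/11 − (5/11)y_D.
By symmetry y_D = y_E; substituting into the reaction function, (16/11)y_E = 158/11 and y_E = 9.875.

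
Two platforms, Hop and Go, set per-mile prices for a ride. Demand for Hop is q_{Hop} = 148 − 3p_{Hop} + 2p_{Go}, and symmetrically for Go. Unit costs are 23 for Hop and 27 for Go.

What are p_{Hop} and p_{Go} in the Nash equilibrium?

Hop's profit: π = (p_{Hop} − 23)(148 − 3p_{Hop} + 2p_{Go}).
∂π/∂p_{Hop} = 217 − 6p_{Hop} + 2p_{Go} = 0 ⇒ p_{Hop} = 217/6 + (1/3)p_{Go}.
Similarly p_{Go} = 229/6 + (1/3)p_{Hop}.
Solving the two reaction functions simultaneously: (1 − (1/3)(1/3))p_{Hop} = 217/6 + (1/3)·(229/6), so (8/9)p_{Hop} = 440/9 and p_{Hop} = 55.
Then p_{Go} = 229/6 + (1/3)·55 = 56.5.

55, 56.5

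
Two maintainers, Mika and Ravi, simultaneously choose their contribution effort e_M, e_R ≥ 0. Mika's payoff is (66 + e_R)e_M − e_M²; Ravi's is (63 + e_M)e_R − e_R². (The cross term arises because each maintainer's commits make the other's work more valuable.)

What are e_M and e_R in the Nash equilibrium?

65, 64

Expanding Mika's payoff: 66e_M + e_Re_M − e_M².
∂π/∂e_M = 66 + e_R − 2e_M = 0, so e_M = 33 + 0.5e_R.
Likewise for Ravi: e_R = 31.5 + 0.5e_M.
Substituting the second reaction function into the first: e_M = 33 + 0.5(31.5 + 0.5e_M), which gives 0.75e_M = 48.75 ⇒ e_M = 65.
Then e_R = 31.5 + 0.5·65 = 64.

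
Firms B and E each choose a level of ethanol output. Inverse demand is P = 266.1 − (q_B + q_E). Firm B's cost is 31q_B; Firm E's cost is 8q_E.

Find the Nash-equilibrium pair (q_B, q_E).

Firm B's profit: π = q_B(266.1 − (q_B + q_E)) − 31q_B.
∂π/∂q_B = 235.1 − 2q_B − q_E = 0, so q_B = 117.55 − 0.5q_E.
By the same steps for E: q_E = 129.05 − 0.5q_B.
Solving the two reaction functions simultaneously: (1 − (−0.5)(−0.5))q_B = 117.55 − 0.5·129.05, so 0.75q_B = 53.025 and q_B = 70.7.
Then q_E = 129.05 − 0.5·70.7 = 93.7.

70.7, 93.7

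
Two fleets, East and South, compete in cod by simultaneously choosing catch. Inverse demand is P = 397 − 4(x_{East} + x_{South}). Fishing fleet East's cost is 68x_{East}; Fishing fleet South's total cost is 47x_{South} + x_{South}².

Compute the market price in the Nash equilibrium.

186.125

Fishing fleet East's profit: π = x_{East}(397 − 4(x_{East} + x_{South})) − 68x_{East}.
∂π/∂x_{East} = 329 − 8x_{East} − 4x_{South} = 0, so x_{East} = 41.125 − 0.5x_{South}.
For South: ∂π/∂x_{South} = 350 − 10x_{South} − 4x_{East} = 0 ⇒ x_{South} = 35 − 0.4x_{East}.
Solving the two reaction functions simultaneously: (1 − (−0.5)(−0.4))x_{East} = 41.125 − 0.5·35, so 0.8x_{East} = 23.625 and x_{East} = 945/32.
Then x_{South} = 35 − 0.4·(945/32) = 23.1875.
Equilibrium price: P = 397 − 4·(1687/32) = 186.125.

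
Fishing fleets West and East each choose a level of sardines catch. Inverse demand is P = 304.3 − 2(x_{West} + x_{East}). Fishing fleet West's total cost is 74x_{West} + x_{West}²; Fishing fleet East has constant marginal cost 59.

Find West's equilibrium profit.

1390.6227

Fishing fleet West's profit: π = x_{West}(304.3 − 2(x_{West} + x_{East})) − 74x_{West} − x_{West}².
∂π/∂x_{West} = 230.3 − 6x_{West} − 2x_{East} = 0, so x_{West} = 2303/60 − (1/3)x_{East}.
For East: ∂π/∂x_{East} = 245.3 − 4x_{East} − 2x_{West} = 0 ⇒ x_{East} = 61.325 − 0.5x_{West}.
Plugging x_{East} into West's best response: x_{West} = 2303/60 − (1/3)(61.325 − 0.5x_{West}) ⇒ (5/6)x_{West} = 2153/120, so x_{West} = 21.53.
Then x_{East} = 61.325 − 0.5·21.53 = 50.56.
Price P = 304.3 − 2·72.09 = 160.12.
West's profit: (160.12 − 74)·21.53 − (21.53)² = 1390.6227.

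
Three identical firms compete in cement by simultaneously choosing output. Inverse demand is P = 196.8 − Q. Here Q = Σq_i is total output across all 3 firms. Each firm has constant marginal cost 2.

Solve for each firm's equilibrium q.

A representative firm's profit is π_i = q_i(196.8 − Q) − 2q_i, with Q = q_i + Σ_{j≠i} q_j.
First-order condition: 194.8 − 2q_i − Σ_{j≠i} q_j = 0.
With identical firms, set every q_j = q: then 194.8 − 2q − 2q = 0, i.e. q = 194.8/4 = 48.7.

48.7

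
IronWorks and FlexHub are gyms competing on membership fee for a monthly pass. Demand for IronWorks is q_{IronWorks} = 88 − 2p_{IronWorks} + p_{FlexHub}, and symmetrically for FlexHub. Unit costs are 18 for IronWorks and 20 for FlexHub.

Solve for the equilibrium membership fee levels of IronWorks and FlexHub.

IronWorks's profit: π = (p_{IronWorks} − 18)(88 − 2p_{IronWorks} + p_{FlexHub}).
∂π/∂p_{IronWorks} = 124 − 4p_{IronWorks} + p_{FlexHub} = 0 ⇒ p_{IronWorks} = 31 + 0.25p_{FlexHub}.
Similarly p_{FlexHub} = 32 + 0.25p_{IronWorks}.
Substituting the second reaction function into the first: p_{IronWorks} = 31 + 0.25(32 + 0.25p_{IronWorks}), which gives 0.9375p_{IronWorks} = 39 ⇒ p_{IronWorks} = 41.6.
Then p_{FlexHub} = 32 + 0.25·41.6 = 42.4.

41.6, 42.4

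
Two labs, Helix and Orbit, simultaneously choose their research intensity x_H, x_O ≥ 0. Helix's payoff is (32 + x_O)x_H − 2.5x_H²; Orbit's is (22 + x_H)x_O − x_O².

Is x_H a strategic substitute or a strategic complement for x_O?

strategic complements

Expanding Helix's payoff: 32x_H + x_Ox_H − 2.5x_H².
∂π/∂x_H = 32 + x_O − 5x_H = 0, so x_H = 6.4 + 0.2x_O.
The best-response slope dx_H/dx_O = 0.2 > 0: the reaction function is upward-sloping, so the choices are strategic complements.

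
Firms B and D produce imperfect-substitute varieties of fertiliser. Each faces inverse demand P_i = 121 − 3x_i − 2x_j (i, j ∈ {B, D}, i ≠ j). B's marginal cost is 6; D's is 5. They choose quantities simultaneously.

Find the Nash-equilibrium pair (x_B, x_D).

Firm B's profit: π = x_B(121 − 3x_B − 2x_D) − 6x_B.
∂π/∂x_B = 115 − 6x_B − 2x_D = 0 ⇒ x_B = 115/6 − (1/3)x_D.
Similarly x_D = 58/3 − (1/3)x_B.
Substituting the second reaction function into the first: x_B = 115/6 − (1/3)(58/3 − (1/3)x_B), which gives (8/9)x_B = 229/18 ⇒ x_B = 14.3125.
Then x_D = 58/3 − (1/3)·14.3125 = 14.5625.

14.3125, 14.5625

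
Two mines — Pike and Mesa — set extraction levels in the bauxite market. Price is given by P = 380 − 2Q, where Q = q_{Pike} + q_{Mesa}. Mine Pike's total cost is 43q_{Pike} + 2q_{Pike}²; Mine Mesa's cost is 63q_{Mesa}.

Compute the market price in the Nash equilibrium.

Mine Pike's profit: π = q_{Pike}(380 − 2(q_{Pike} + q_{Mesa})) − 43q_{Pike} − 2q_{Pike}².
∂π/∂q_{Pike} = 337 − 8q_{Pike} − 2q_{Mesa} = 0, so q_{Pike} = 42.125 − 0.25q_{Mesa}.
For Mesa: ∂π/∂q_{Mesa} = 317 − 4q_{Mesa} − 2q_{Pike} = 0 ⇒ q_{Mesa} = 79.25 − 0.5q_{Pike}.
Solving the two reaction functions simultaneously: (1 − (−0.25)(−0.5))q_{Pike} = 42.125 − 0.25·79.25, so 0.875q_{Pike} = 22.3125 and q_{Pike} = 25.5.
Then q_{Mesa} = 79.25 − 0.5·25.5 = 66.5.
Equilibrium price: P = 380 − 2·92 = 196.

196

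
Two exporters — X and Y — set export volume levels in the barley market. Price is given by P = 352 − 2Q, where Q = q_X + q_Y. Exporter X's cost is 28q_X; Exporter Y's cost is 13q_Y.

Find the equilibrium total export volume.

110.5

Exporter X's profit: π = q_X(352 − 2(q_X + q_Y)) − 28q_X.
∂π/∂q_X = 324 − 4q_X − 2q_Y = 0, so q_X = 81 − 0.5q_Y.
By the same steps for Y: q_Y = 84.75 − 0.5q_X.
Plugging q_Y into X's best response: q_X = 81 − 0.5(84.75 − 0.5q_X) ⇒ 0.75q_X = 38.625, so q_X = 51.5.
Then q_Y = 84.75 − 0.5·51.5 = 59.
Total export volume: 51.5 + 59 = 110.5.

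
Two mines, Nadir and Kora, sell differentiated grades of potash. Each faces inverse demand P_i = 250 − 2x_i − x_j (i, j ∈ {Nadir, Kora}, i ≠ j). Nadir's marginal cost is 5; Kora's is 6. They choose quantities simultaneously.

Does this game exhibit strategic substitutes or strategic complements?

strategic substitutes

Mine Nadir's profit: π = x_{Nadir}(250 − 2x_{Nadir} − x_{Kora}) − 5x_{Nadir}.
∂π/∂x_{Nadir} = 245 − 4x_{Nadir} − x_{Kora} = 0 ⇒ x_{Nadir} = 61.25 − 0.25x_{Kora}.
The best-response slope dx_{Nadir}/dx_{Kora} = −0.25 < 0: the reaction function is downward-sloping, so the choices are strategic substitutes.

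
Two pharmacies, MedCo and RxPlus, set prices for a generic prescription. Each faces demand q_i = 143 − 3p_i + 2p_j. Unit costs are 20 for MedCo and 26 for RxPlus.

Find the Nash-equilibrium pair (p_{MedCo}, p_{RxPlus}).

51.875, 54.125

MedCo's profit: π = (p_{MedCo} − 20)(143 − 3p_{MedCo} + 2p_{RxPlus}).
∂π/∂p_{MedCo} = 203 − 6p_{MedCo} + 2p_{RxPlus} = 0 ⇒ p_{MedCo} = 203/6 + (1/3)p_{RxPlus}.
Similarly p_{RxPlus} = 221/6 + (1/3)p_{MedCo}.
Solving the two reaction functions simultaneously: (1 − (1/3)(1/3))p_{MedCo} = 203/6 + (1/3)·(221/6), so (8/9)p_{MedCo} = 415/9 and p_{MedCo} = 51.875.
Then p_{RxPlus} = 221/6 + (1/3)·51.875 = 54.125.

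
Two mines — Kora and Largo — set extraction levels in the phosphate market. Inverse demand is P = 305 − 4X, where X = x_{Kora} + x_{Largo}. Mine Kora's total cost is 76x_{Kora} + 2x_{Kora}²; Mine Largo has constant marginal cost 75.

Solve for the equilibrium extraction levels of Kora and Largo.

Mine Kora's profit: π = x_{Kora}(305 − 4(x_{Kora} + x_{Largo})) − 76x_{Kora} − 2x_{Kora}².
∂π/∂x_{Kora} = 229 − 12x_{Kora} − 4x_{Largo} = 0, so x_{Kora} = 229/12 − (1/3)x_{Largo}.
For Largo: ∂π/∂x_{Largo} = 230 − 8x_{Largo} − 4x_{Kora} = 0 ⇒ x_{Largo} = 28.75 − 0.5x_{Kora}.
Substituting the second reaction function into the first: x_{Kora} = 229/12 − (1/3)(28.75 − 0.5x_{Kora}), which gives (5/6)x_{Kora} = 9.5 ⇒ x_{Kora} = 11.4.
Then x_{Largo} = 28.75 − 0.5·11.4 = 23.05.

11.4, 23.05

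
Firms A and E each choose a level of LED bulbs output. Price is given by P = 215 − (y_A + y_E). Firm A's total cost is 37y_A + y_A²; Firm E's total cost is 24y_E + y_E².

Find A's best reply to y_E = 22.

39

Firm A's profit: π = y_A(215 − (y_A + y_E)) − 37y_A − y_A².
∂π/∂y_A = 178 − 4y_A − y_E = 0, so y_A = 44.5 − 0.25y_E.
At y_E = 22: y_A = 44.5 − 0.25·22 = 39.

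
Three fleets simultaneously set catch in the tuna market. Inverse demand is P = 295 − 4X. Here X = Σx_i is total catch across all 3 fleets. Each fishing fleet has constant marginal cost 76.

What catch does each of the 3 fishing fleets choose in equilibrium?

A representative fishing fleet's profit is π_i = x_i(295 − 4X) − 76x_i, with X = x_i + Σ_{j≠i} x_j.
First-order condition: 219 − 8x_i − 4Σ_{j≠i} x_j = 0.
In a symmetric equilibrium every fishing fleet chooses the same x, so Σ_{j≠i} x_j = 2x. The condition becomes 219 − 16x = 0, giving x = 219/16 = 13.6875.

13.6875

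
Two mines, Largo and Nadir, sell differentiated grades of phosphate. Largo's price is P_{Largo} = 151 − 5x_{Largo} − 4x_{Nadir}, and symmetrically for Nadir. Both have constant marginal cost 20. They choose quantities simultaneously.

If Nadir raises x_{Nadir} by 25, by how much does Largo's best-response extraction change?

-10

Mine Largo's profit: π = x_{Largo}(151 − 5x_{Largo} − 4x_{Nadir}) − 20x_{Largo}.
∂π/∂x_{Largo} = 131 − 10x_{Largo} − 4x_{Nadir} = 0 ⇒ x_{Largo} = 13.1 − 0.4x_{Nadir}.
The reaction-function slope is −0.4, so a 25-unit rise in x_{Nadir} moves x_{Largo} by −0.4 × 25 = −10. Largo's best response falls — the actions are strategic substitutes.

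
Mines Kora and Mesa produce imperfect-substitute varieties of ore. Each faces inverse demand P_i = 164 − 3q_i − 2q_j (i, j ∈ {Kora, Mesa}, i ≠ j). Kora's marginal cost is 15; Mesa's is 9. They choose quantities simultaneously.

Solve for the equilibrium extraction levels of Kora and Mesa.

18.25, 19.75

Mine Kora's profit: π = q_{Kora}(164 − 3q_{Kora} − 2q_{Mesa}) − 15q_{Kora}.
∂π/∂q_{Kora} = 149 − 6q_{Kora} − 2q_{Mesa} = 0 ⇒ q_{Kora} = 149/6 − (1/3)q_{Mesa}.
Similarly q_{Mesa} = 155/6 − (1/3)q_{Kora}.
Plugging q_{Mesa} into Kora's best response: q_{Kora} = 149/6 − (1/3)(155/6 − (1/3)q_{Kora}) ⇒ (8/9)q_{Kora} = 146/9, so q_{Kora} = 18.25.
Then q_{Mesa} = 155/6 − (1/3)·18.25 = 19.75.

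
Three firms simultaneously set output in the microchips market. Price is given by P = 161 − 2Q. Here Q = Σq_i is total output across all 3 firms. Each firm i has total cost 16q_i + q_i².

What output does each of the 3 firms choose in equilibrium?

14.5

A representative firm's profit is π_i = q_i(161 − 2Q) − 16q_i − q_i², with Q = q_i + Σ_{j≠i} q_j.
First-order condition: 145 − 6q_i − 2Σ_{j≠i} q_j = 0.
Imposing symmetry (q_j = q for all j) turns Σ_{j≠i} q_j into 2q, so 145 = 10q and q = 14.5.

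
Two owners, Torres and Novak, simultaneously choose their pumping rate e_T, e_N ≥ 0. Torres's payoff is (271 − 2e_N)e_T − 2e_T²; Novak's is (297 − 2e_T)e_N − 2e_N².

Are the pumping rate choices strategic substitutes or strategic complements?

strategic substitutes

Expanding Torres's payoff: 271e_T − 2e_Ne_T − 2e_T².
∂π/∂e_T = 271 − 2e_N − 4e_T = 0, so e_T = 67.75 − 0.5e_N.
The best-response slope de_T/de_N = −0.5 < 0: the reaction function is downward-sloping, so the choices are strategic substitutes.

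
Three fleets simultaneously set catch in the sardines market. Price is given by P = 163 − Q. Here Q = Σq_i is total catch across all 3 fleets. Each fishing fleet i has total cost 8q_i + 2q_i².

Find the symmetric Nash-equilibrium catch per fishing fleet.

A representative fishing fleet's profit is π_i = q_i(163 − Q) − 8q_i − 2q_i², with Q = q_i + Σ_{j≠i} q_j.
First-order condition: 155 − 6q_i − Σ_{j≠i} q_j = 0.
Imposing symmetry (q_j = q for all j) turns Σ_{j≠i} q_j into 2q, so 155 = 8q and q = 19.375.

19.375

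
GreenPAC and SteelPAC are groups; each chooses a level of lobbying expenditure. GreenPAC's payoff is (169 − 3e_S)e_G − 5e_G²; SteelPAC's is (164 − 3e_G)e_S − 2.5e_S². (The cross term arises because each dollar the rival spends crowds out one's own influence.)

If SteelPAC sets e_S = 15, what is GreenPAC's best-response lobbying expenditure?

Expanding GreenPAC's payoff: 169e_G − 3e_Se_G − 5e_G².
∂π/∂e_G = 169 − 3e_S − 10e_G = 0, so e_G = 16.9 − 0.3e_S.
At e_S = 15: e_G = 16.9 − 0.3·15 = 12.4.

12.4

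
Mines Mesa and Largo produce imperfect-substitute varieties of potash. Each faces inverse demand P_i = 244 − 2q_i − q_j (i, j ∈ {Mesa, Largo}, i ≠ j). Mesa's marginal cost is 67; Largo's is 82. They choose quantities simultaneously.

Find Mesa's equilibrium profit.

2649.92

Mine Mesa's profit: π = q_{Mesa}(244 − 2q_{Mesa} − q_{Largo}) − 67q_{Mesa}.
∂π/∂q_{Mesa} = 177 − 4q_{Mesa} − q_{Largo} = 0 ⇒ q_{Mesa} = 44.25 − 0.25q_{Largo}.
Similarly q_{Largo} = 40.5 − 0.25q_{Mesa}.
Plugging q_{Largo} into Mesa's best response: q_{Mesa} = 44.25 − 0.25(40.5 − 0.25q_{Mesa}) ⇒ 0.9375q_{Mesa} = 34.125, so q_{Mesa} = 36.4.
Then q_{Largo} = 40.5 − 0.25·36.4 = 31.4.
P_{Mesa} = 244 − 2·36.4 − 31.4 = 139.8.
Profit = (139.8 − 67)·36.4 = 2649.92.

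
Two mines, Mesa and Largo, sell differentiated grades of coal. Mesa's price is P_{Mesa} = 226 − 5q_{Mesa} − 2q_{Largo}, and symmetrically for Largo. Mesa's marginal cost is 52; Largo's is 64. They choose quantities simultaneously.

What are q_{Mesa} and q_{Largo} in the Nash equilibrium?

Mine Mesa's profit: π = q_{Mesa}(226 − 5q_{Mesa} − 2q_{Largo}) − 52q_{Mesa}.
∂π/∂q_{Mesa} = 174 − 10q_{Mesa} − 2q_{Largo} = 0 ⇒ q_{Mesa} = 17.4 − 0.2q_{Largo}.
Similarly q_{Largo} = 16.2 − 0.2q_{Mesa}.
Substituting the second reaction function into the first: q_{Mesa} = 17.4 − 0.2(16.2 − 0.2q_{Mesa}), which gives 0.96q_{Mesa} = 14.16 ⇒ q_{Mesa} = 14.75.
Then q_{Largo} = 16.2 − 0.2·14.75 = 13.25.

14.75, 13.25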